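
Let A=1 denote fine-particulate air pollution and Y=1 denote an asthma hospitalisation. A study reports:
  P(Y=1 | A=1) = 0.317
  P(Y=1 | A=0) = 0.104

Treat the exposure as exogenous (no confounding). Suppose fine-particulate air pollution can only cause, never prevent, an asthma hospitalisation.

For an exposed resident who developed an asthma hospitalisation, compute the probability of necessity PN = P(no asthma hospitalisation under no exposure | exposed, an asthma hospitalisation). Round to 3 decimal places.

Let p₁ = 0.317, p₀ = 0.104.
Under exogeneity and monotonicity, PN = (p₁ − p₀) / p₁.
PN = (0.317 − 0.104) / 0.317 = 0.213 / 0.317 ≈ 0.6719

PN ≈ 0.672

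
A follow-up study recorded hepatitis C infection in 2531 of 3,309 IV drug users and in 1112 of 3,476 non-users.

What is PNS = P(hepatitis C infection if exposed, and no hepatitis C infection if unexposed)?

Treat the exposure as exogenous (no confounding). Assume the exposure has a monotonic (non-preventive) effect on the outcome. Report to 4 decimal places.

PNS ≈ 0.4450

p₁ = P(outcome | exposed) = 2531/3309 = 0.76488
p₀ = P(outcome | unexposed) = 1112/3476 = 0.31991
Under exogeneity and monotonicity, PNS = p₁ − p₀.
PNS = 0.76488 − 0.31991 = 0.44498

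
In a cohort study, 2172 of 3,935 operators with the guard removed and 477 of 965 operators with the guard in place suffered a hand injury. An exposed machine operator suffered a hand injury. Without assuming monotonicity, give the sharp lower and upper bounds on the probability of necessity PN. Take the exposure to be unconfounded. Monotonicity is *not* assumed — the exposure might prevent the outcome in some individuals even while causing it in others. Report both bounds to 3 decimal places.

p₁ = P(outcome | exposed) = 2172/3935 = 0.55197
p₀ = P(outcome | unexposed) = 477/965 = 0.4943
Under exogeneity alone the bounds on PN are max{0,(p₁−p₀)/p₁} ≤ PN ≤ min{1,(1−p₀)/p₁}.
  lower = (p₁ − p₀)/p₁ = 0.057669 / 0.55197 ≈ 0.1045
  upper = min{1, (1 − p₀)/p₁} = 0.5057 / 0.55197 ≈ 0.9162

0.104 ≤ PN ≤ 0.916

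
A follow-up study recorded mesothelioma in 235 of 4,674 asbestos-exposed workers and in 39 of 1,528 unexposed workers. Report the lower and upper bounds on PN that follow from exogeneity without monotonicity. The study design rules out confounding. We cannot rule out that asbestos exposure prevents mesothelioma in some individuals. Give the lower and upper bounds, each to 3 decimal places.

0.492 ≤ PN ≤ 1.000

p₁ = P(outcome | exposed) = 235/4674 = 0.050278
p₀ = P(outcome | unexposed) = 39/1528 = 0.025524
Under exogeneity alone the bounds on PN are max{0,(p₁−p₀)/p₁} ≤ PN ≤ min{1,(1−p₀)/p₁}.
  lower = (p₁ − p₀)/p₁ = 0.024755 / 0.050278 ≈ 0.4924
  upper = min{1, (1 − p₀)/p₁} = 0.97448 / 0.050278 ≈ 19.3817 → capped at 1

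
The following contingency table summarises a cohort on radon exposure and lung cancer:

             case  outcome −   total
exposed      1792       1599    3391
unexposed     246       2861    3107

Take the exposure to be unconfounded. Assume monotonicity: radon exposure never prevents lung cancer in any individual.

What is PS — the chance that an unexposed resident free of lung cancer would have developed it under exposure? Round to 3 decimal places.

p₁ = P(outcome | exposed) = 1792/3391 = 0.52846
p₀ = P(outcome | unexposed) = 246/3107 = 0.079176
Under exogeneity and monotonicity, PS = (p₁ − p₀) / (1 − p₀).
PS = (0.52846 − 0.079176) / (1 − 0.079176) = 0.44928 / 0.92082 ≈ 0.4879

PS ≈ 0.488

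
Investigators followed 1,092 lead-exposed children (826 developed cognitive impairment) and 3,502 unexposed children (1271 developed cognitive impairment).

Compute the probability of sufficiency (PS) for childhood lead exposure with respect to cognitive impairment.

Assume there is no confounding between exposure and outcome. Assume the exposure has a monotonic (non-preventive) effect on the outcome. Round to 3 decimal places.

p₁ = P(outcome | exposed) = 826/1092 = 0.75641
p₀ = P(outcome | unexposed) = 1271/3502 = 0.36294
Under exogeneity and monotonicity, PS = (p₁ − p₀) / (1 − p₀).
PS = (0.75641 − 0.36294) / (1 − 0.36294) = 0.39347 / 0.63706 ≈ 0.6176

PS ≈ 0.618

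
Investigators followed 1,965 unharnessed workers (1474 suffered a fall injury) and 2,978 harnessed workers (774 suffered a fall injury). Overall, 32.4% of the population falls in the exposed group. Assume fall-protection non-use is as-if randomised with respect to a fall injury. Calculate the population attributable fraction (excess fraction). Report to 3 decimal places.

p₁ = P(outcome | exposed) = 1474/1965 = 0.75013
p₀ = P(outcome | unexposed) = 774/2978 = 0.25991
Overall risk P(Y=1) = π·p₁ + (1−π)·p₀ = 0.324×0.75013 + 0.676×0.25991 = 0.41874.
Under exogeneity, PAF = [P(Y=1) − p₀] / P(Y=1).
PAF = (0.41874 − 0.25991) / 0.41874 ≈ 0.3793

PAF ≈ 0.379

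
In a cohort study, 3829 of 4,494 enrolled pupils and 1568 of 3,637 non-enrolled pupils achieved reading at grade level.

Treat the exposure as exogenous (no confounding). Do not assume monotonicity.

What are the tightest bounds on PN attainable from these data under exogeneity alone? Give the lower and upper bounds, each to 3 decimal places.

0.494 ≤ PN ≤ 0.668

p₁ = P(outcome | exposed) = 3829/4494 = 0.85202
p₀ = P(outcome | unexposed) = 1568/3637 = 0.43112
Under exogeneity alone the bounds on PN are max{0,(p₁−p₀)/p₁} ≤ PN ≤ min{1,(1−p₀)/p₁}.
  lower = (p₁ − p₀)/p₁ = 0.4209 / 0.85202 ≈ 0.4940
  upper = min{1, (1 − p₀)/p₁} = 0.56888 / 0.85202 ≈ 0.6677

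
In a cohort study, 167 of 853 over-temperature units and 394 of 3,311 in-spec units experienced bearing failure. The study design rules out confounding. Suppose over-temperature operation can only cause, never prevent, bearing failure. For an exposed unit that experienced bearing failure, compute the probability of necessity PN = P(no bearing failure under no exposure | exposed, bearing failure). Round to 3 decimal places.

PN ≈ 0.392

p₁ = P(outcome | exposed) = 167/853 = 0.19578
p₀ = P(outcome | unexposed) = 394/3311 = 0.119
Under exogeneity and monotonicity, PN = (p₁ − p₀) / p₁.
PN = (0.19578 − 0.119) / 0.19578 = 0.076782 / 0.19578 ≈ 0.3922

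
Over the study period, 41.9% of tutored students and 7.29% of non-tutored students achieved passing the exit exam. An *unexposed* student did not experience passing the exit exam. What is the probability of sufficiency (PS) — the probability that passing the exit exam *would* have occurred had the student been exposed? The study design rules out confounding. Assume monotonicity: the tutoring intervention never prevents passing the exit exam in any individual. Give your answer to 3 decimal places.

PS ≈ 0.373

p₁ = 0.419, p₀ = 0.0729.
Under exogeneity and monotonicity, PS = (p₁ − p₀) / (1 − p₀).
PS = (0.419 − 0.0729) / (1 − 0.0729) = 0.3461 / 0.9271 ≈ 0.3733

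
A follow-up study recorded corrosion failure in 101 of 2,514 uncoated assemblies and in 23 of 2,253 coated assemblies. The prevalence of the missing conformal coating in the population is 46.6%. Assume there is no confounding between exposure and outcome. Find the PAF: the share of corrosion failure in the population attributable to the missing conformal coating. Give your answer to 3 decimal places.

PAF ≈ 0.578

p₁ = P(outcome | exposed) = 101/2514 = 0.040175
p₀ = P(outcome | unexposed) = 23/2253 = 0.010209
Overall risk P(Y=1) = π·p₁ + (1−π)·p₀ = 0.466×0.040175 + 0.534×0.010209 = 0.024173.
Under exogeneity, PAF = [P(Y=1) − p₀] / P(Y=1).
PAF = (0.024173 − 0.010209) / 0.024173 ≈ 0.5777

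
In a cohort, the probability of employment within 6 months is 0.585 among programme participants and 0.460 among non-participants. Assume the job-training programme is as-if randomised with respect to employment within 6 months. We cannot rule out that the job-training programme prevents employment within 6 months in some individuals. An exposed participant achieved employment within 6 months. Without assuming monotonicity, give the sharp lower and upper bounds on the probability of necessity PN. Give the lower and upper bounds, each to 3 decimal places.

Let p₁ = 0.585, p₀ = 0.46.
Under exogeneity alone the bounds on PN are max{0,(p₁−p₀)/p₁} ≤ PN ≤ min{1,(1−p₀)/p₁}.
  lower = (p₁ − p₀)/p₁ = 0.125 / 0.585 ≈ 0.2137
  upper = min{1, (1 − p₀)/p₁} = 0.54 / 0.585 ≈ 0.9231

0.214 ≤ PN ≤ 0.923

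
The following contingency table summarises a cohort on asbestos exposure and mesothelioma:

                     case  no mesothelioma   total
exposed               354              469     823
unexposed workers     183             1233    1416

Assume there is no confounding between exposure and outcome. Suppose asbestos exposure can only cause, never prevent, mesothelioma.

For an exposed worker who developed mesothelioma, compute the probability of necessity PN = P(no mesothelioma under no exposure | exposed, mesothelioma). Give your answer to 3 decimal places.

p₁ = P(outcome | exposed) = 354/823 = 0.43013
p₀ = P(outcome | unexposed) = 183/1416 = 0.12924
Under exogeneity and monotonicity, PN = (p₁ − p₀)/p₁.
PN = (0.43013 − 0.12924) / 0.43013 ≈ 0.6995

PN ≈ 0.700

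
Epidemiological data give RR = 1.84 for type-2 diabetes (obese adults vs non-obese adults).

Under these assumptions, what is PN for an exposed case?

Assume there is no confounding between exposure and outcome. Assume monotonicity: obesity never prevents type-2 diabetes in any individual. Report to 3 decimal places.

Under exogeneity and monotonicity, PN = (RR − 1) / RR = 1 − 1/RR.
PN = (1.84 − 1) / 1.84 = 0.84 / 1.84 ≈ 0.4565

PN ≈ 0.457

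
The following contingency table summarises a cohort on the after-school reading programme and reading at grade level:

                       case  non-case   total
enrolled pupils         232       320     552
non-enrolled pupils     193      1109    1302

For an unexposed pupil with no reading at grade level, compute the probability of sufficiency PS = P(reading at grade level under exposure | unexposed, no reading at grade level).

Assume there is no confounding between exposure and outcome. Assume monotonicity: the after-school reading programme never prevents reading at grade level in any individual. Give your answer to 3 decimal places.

PS ≈ 0.319

p₁ = P(outcome | exposed) = 232/552 = 0.42029
p₀ = P(outcome | unexposed) = 193/1302 = 0.14823
Under exogeneity and monotonicity, PS = (p₁ − p₀)/(1 − p₀).
PS = (0.42029 − 0.14823) / 0.85177 ≈ 0.3194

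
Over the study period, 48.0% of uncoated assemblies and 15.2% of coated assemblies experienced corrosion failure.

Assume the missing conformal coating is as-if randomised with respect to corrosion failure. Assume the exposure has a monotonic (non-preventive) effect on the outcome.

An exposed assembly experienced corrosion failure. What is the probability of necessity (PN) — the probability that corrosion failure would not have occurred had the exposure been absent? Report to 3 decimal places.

p₁ = 0.48, p₀ = 0.152.
Under exogeneity and monotonicity, PN = (p₁ − p₀) / p₁.
PN = (0.48 − 0.152) / 0.48 = 0.328 / 0.48 ≈ 0.6833

PN ≈ 0.683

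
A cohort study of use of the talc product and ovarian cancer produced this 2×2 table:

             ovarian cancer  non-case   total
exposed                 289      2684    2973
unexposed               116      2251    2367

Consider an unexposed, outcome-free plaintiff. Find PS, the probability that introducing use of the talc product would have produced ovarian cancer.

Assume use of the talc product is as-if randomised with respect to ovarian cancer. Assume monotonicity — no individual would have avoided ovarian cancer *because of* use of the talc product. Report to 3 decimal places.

PS ≈ 0.051

p₁ = P(outcome | exposed) = 289/2973 = 0.097208
p₀ = P(outcome | unexposed) = 116/2367 = 0.049007
Under exogeneity and monotonicity, PS = (p₁ − p₀)/(1 − p₀).
PS = (0.097208 − 0.049007) / 0.95099 ≈ 0.0507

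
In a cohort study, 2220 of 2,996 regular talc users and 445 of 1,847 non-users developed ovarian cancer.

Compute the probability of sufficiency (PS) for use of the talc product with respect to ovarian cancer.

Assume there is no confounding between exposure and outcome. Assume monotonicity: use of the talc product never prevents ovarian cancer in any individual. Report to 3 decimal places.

p₁ = P(outcome | exposed) = 2220/2996 = 0.74099
p₀ = P(outcome | unexposed) = 445/1847 = 0.24093
Under exogeneity and monotonicity, PS = (p₁ − p₀) / (1 − p₀).
PS = (0.74099 − 0.24093) / (1 − 0.24093) = 0.50006 / 0.75907 ≈ 0.6588

PS ≈ 0.659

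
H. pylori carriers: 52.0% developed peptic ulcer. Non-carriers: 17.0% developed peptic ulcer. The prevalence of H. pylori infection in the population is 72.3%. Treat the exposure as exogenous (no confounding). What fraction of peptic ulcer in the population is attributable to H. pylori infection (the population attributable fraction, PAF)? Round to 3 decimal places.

p₁ = 0.52, p₀ = 0.17.
Overall risk P(Y=1) = π·p₁ + (1−π)·p₀ = 0.723×0.52 + 0.277×0.17 = 0.42305.
Under exogeneity, PAF = [P(Y=1) − p₀] / P(Y=1).
PAF = (0.42305 − 0.17) / 0.42305 ≈ 0.5982

PAF ≈ 0.598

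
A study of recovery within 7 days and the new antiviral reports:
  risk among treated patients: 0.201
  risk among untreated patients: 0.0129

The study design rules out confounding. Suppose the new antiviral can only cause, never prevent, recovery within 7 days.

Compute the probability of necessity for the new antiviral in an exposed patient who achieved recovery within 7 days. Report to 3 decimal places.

Let p₁ = 0.201, p₀ = 0.0129.
Under exogeneity and monotonicity, PN = (p₁ − p₀) / p₁.
PN = (0.201 − 0.0129) / 0.201 = 0.1881 / 0.201 ≈ 0.9358

PN ≈ 0.936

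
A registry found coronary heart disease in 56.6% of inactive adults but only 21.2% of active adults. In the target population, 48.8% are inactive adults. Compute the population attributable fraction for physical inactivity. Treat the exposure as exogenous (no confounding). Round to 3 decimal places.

p₁ = 0.566, p₀ = 0.212.
Overall risk P(Y=1) = π·p₁ + (1−π)·p₀ = 0.488×0.566 + 0.512×0.212 = 0.38475.
Under exogeneity, PAF = [P(Y=1) − p₀] / P(Y=1).
PAF = (0.38475 − 0.212) / 0.38475 ≈ 0.4490

PAF ≈ 0.449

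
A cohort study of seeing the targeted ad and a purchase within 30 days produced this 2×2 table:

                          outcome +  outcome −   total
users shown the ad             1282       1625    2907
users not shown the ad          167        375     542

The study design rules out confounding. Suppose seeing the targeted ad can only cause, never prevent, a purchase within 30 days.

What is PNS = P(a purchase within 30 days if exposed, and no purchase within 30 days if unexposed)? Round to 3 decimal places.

PNS ≈ 0.133

p₁ = P(outcome | exposed) = 1282/2907 = 0.441
p₀ = P(outcome | unexposed) = 167/542 = 0.30812
Under exogeneity and monotonicity, PNS = p₁ − p₀.
PNS = 0.441 − 0.30812 = 0.13289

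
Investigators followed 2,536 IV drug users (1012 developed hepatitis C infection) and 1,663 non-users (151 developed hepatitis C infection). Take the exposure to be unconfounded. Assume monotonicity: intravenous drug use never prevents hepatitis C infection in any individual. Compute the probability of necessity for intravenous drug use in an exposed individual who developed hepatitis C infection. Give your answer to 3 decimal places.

PN ≈ 0.772

p₁ = P(outcome | exposed) = 1012/2536 = 0.39905
p₀ = P(outcome | unexposed) = 151/1663 = 0.0908
Under exogeneity and monotonicity, PN = (p₁ − p₀) / p₁.
PN = (0.39905 − 0.0908) / 0.39905 = 0.30825 / 0.39905 ≈ 0.7725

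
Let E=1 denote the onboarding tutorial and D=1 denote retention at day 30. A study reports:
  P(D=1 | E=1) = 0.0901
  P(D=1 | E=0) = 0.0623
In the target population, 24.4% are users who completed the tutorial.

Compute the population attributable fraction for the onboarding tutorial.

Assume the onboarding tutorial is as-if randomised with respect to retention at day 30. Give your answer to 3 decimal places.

PAF ≈ 0.098

Let p₁ = 0.0901, p₀ = 0.0623.
Overall risk P(Y=1) = π·p₁ + (1−π)·p₀ = 0.244×0.0901 + 0.756×0.0623 = 0.069083.
Under exogeneity, PAF = [P(Y=1) − p₀] / P(Y=1).
PAF = (0.069083 − 0.0623) / 0.069083 ≈ 0.0982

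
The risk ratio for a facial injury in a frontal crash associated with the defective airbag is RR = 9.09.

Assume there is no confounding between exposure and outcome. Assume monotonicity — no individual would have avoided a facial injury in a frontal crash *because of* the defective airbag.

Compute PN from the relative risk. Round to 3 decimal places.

PN ≈ 0.890

Under exogeneity and monotonicity, PN = (RR − 1) / RR = 1 − 1/RR.
PN = (9.09 − 1) / 9.09 = 8.09 / 9.09 ≈ 0.8900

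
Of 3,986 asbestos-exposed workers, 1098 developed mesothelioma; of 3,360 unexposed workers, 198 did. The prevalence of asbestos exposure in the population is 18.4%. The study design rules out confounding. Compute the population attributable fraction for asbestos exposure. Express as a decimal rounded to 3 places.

PAF ≈ 0.403

p₁ = P(outcome | exposed) = 1098/3986 = 0.27546
p₀ = P(outcome | unexposed) = 198/3360 = 0.058929
Overall risk P(Y=1) = π·p₁ + (1−π)·p₀ = 0.184×0.27546 + 0.816×0.058929 = 0.098771.
Under exogeneity, PAF = [P(Y=1) − p₀] / P(Y=1).
PAF = (0.098771 − 0.058929) / 0.098771 ≈ 0.4034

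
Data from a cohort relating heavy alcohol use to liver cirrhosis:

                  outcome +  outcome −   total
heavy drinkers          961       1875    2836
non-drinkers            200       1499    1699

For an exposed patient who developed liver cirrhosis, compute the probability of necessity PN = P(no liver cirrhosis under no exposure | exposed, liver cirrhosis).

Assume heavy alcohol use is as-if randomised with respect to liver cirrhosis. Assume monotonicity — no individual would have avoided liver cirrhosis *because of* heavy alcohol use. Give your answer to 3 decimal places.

p₁ = P(outcome | exposed) = 961/2836 = 0.33886
p₀ = P(outcome | unexposed) = 200/1699 = 0.11772
Under exogeneity and monotonicity, PN = (p₁ − p₀)/p₁.
PN = (0.33886 − 0.11772) / 0.33886 ≈ 0.6526

PN ≈ 0.653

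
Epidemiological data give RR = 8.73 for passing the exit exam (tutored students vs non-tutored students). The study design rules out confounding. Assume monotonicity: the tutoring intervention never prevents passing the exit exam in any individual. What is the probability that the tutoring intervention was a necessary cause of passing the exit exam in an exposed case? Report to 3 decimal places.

PN ≈ 0.885

Under exogeneity and monotonicity, PN = (RR − 1) / RR = 1 − 1/RR.
PN = (8.73 − 1) / 8.73 = 7.73 / 8.73 ≈ 0.8855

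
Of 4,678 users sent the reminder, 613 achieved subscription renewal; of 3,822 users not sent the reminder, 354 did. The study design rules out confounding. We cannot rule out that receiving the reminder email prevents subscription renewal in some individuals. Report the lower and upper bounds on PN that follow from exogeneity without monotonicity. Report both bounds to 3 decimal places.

0.293 ≤ PN ≤ 1.000

p₁ = P(outcome | exposed) = 613/4678 = 0.13104
p₀ = P(outcome | unexposed) = 354/3822 = 0.092622
Under exogeneity alone the bounds on PN are max{0,(p₁−p₀)/p₁} ≤ PN ≤ min{1,(1−p₀)/p₁}.
  lower = (p₁ − p₀)/p₁ = 0.038417 / 0.13104 ≈ 0.2932
  upper = min{1, (1 − p₀)/p₁} = 0.90738 / 0.13104 ≈ 6.9245 → capped at 1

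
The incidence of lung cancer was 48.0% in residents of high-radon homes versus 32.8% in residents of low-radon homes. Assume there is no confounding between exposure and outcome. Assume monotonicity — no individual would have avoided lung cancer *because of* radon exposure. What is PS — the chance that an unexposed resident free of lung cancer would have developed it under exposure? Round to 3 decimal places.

p₁ = 0.48, p₀ = 0.328.
Under exogeneity and monotonicity, PS = (p₁ − p₀) / (1 − p₀).
PS = (0.48 − 0.328) / (1 − 0.328) = 0.152 / 0.672 ≈ 0.2262

PS ≈ 0.226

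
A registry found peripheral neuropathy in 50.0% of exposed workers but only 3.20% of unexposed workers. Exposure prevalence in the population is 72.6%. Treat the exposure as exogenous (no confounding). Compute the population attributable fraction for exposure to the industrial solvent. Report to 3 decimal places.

PAF ≈ 0.914

p₁ = 0.5, p₀ = 0.032.
Overall risk P(Y=1) = π·p₁ + (1−π)·p₀ = 0.726×0.5 + 0.274×0.032 = 0.37177.
Under exogeneity, PAF = [P(Y=1) − p₀] / P(Y=1).
PAF = (0.37177 − 0.032) / 0.37177 ≈ 0.9139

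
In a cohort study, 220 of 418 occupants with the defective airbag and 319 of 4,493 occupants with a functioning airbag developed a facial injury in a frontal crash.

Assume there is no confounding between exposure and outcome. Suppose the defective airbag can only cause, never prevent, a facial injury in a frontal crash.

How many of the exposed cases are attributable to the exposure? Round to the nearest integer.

p₁ = P(outcome | exposed) = 220/418 = 0.52632
p₀ = P(outcome | unexposed) = 319/4493 = 0.070999
PN = (p₁ − p₀)/p₁ = (0.52632 − 0.070999) / 0.52632 ≈ 0.86510.
Attributable cases ≈ PN × (exposed cases) = 0.86510 × 220 ≈ 190.32.

about 190 cases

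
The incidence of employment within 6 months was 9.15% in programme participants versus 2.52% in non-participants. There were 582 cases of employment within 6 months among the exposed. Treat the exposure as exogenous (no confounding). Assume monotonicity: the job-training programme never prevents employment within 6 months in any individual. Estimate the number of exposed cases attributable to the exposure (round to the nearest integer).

about 422 cases

p₁ = 0.0915, p₀ = 0.0252.
PN = (p₁ − p₀)/p₁ = (0.0915 − 0.0252) / 0.0915 ≈ 0.72459.
Attributable cases ≈ PN × (exposed cases) = 0.72459 × 582 ≈ 421.71.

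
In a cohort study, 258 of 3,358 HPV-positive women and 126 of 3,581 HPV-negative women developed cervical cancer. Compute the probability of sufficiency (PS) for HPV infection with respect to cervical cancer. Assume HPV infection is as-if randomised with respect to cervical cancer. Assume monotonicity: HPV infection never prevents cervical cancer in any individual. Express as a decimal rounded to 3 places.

PS ≈ 0.043

p₁ = P(outcome | exposed) = 258/3358 = 0.076831
p₀ = P(outcome | unexposed) = 126/3581 = 0.035186
Under exogeneity and monotonicity, PS = (p₁ − p₀) / (1 − p₀).
PS = (0.076831 − 0.035186) / (1 − 0.035186) = 0.041646 / 0.96481 ≈ 0.0432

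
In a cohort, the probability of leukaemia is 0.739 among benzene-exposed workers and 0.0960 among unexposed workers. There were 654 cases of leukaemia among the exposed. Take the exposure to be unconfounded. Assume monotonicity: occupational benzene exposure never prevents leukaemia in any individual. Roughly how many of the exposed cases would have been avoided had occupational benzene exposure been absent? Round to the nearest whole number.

Let p₁ = 0.739, p₀ = 0.096.
PN = (p₁ − p₀)/p₁ = (0.739 − 0.096) / 0.739 ≈ 0.87009.
Attributable cases ≈ PN × (exposed cases) = 0.87009 × 654 ≈ 569.04.

about 569 cases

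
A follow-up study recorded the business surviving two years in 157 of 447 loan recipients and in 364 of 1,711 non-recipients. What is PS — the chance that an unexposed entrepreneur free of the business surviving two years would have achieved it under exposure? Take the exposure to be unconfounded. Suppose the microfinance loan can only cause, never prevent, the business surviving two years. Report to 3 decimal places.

PS ≈ 0.176

p₁ = P(outcome | exposed) = 157/447 = 0.35123
p₀ = P(outcome | unexposed) = 364/1711 = 0.21274
Under exogeneity and monotonicity, PS = (p₁ − p₀) / (1 − p₀).
PS = (0.35123 − 0.21274) / (1 − 0.21274) = 0.13849 / 0.78726 ≈ 0.1759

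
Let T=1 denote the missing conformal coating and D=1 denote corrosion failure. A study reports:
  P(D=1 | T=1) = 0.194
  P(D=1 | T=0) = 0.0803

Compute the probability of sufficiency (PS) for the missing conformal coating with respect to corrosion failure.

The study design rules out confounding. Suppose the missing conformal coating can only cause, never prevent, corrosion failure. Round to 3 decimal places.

Let p₁ = 0.194, p₀ = 0.0803.
Under exogeneity and monotonicity, PS = (p₁ − p₀) / (1 − p₀).
PS = (0.194 − 0.0803) / (1 − 0.0803) = 0.1137 / 0.9197 ≈ 0.1236

PS ≈ 0.124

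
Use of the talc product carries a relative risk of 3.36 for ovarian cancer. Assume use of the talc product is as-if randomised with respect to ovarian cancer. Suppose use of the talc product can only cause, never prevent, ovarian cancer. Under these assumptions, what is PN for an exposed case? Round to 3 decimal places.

PN ≈ 0.702

Under exogeneity and monotonicity, PN = (RR − 1) / RR = 1 − 1/RR.
PN = (3.36 − 1) / 3.36 = 2.36 / 3.36 ≈ 0.7024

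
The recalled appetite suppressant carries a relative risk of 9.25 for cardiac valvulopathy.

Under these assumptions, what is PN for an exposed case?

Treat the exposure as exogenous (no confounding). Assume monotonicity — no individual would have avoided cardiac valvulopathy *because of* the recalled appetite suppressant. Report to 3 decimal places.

PN ≈ 0.892

Under exogeneity and monotonicity, PN = (RR − 1) / RR = 1 − 1/RR.
PN = (9.25 − 1) / 9.25 = 8.25 / 9.25 ≈ 0.8919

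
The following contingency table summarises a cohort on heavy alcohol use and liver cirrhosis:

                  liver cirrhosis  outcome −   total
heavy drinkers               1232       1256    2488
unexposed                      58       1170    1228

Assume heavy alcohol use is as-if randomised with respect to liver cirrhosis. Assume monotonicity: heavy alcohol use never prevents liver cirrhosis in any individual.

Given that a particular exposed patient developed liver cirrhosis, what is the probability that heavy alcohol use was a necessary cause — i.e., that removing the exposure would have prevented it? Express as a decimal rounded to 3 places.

p₁ = P(outcome | exposed) = 1232/2488 = 0.49518
p₀ = P(outcome | unexposed) = 58/1228 = 0.047231
Under exogeneity and monotonicity, PN = (p₁ − p₀) / p₁.
PN = (0.49518 − 0.047231) / 0.49518 = 0.44795 / 0.49518 ≈ 0.9046

PN ≈ 0.905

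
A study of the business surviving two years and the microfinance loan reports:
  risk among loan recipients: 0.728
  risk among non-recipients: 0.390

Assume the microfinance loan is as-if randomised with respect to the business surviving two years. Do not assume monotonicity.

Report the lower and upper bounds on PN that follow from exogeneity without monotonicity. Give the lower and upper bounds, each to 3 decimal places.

0.464 ≤ PN ≤ 0.838

Let p₁ = 0.728, p₀ = 0.39.
Under exogeneity alone the bounds on PN are max{0,(p₁−p₀)/p₁} ≤ PN ≤ min{1,(1−p₀)/p₁}.
  lower = (p₁ − p₀)/p₁ = 0.338 / 0.728 ≈ 0.4643
  upper = min{1, (1 − p₀)/p₁} = 0.61 / 0.728 ≈ 0.8379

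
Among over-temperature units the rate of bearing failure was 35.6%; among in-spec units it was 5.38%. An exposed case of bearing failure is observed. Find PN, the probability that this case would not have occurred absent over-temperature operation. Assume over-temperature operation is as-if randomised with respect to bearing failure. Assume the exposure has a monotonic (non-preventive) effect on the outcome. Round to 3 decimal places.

PN ≈ 0.849

p₁ = 0.356, p₀ = 0.0538.
Under exogeneity and monotonicity, PN = (p₁ − p₀) / p₁.
PN = (0.356 − 0.0538) / 0.356 = 0.3022 / 0.356 ≈ 0.8489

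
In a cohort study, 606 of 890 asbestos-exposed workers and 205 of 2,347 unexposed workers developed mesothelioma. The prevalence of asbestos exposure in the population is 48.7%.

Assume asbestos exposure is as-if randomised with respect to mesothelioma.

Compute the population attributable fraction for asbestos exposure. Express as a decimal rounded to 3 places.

PAF ≈ 0.768

p₁ = P(outcome | exposed) = 606/890 = 0.6809
p₀ = P(outcome | unexposed) = 205/2347 = 0.087346
Overall risk P(Y=1) = π·p₁ + (1−π)·p₀ = 0.487×0.6809 + 0.513×0.087346 = 0.37641.
Under exogeneity, PAF = [P(Y=1) − p₀] / P(Y=1).
PAF = (0.37641 − 0.087346) / 0.37641 ≈ 0.7679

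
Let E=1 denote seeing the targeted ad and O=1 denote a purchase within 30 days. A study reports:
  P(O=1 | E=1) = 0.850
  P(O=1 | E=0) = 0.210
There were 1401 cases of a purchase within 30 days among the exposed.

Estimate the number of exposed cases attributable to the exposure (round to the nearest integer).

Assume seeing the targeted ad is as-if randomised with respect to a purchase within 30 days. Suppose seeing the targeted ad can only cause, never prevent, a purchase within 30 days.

Let p₁ = 0.85, p₀ = 0.21.
PN = (p₁ − p₀)/p₁ = (0.85 − 0.21) / 0.85 ≈ 0.75294.
Attributable cases ≈ PN × (exposed cases) = 0.75294 × 1401 ≈ 1054.87.

about 1055 cases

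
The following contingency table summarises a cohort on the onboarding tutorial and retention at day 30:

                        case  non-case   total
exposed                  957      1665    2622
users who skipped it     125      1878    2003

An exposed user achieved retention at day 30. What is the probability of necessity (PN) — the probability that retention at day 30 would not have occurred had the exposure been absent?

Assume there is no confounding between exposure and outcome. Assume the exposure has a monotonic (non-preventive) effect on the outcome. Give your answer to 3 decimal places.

p₁ = P(outcome | exposed) = 957/2622 = 0.36499
p₀ = P(outcome | unexposed) = 125/2003 = 0.062406
Under exogeneity and monotonicity, PN = (p₁ − p₀) / p₁.
PN = (0.36499 − 0.062406) / 0.36499 = 0.30258 / 0.36499 ≈ 0.8290

PN ≈ 0.829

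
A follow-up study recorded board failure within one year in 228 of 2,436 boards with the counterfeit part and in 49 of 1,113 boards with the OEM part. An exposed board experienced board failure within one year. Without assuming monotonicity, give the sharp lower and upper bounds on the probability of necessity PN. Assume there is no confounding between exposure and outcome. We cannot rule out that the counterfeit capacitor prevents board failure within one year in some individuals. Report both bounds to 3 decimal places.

0.530 ≤ PN ≤ 1.000

p₁ = P(outcome | exposed) = 228/2436 = 0.093596
p₀ = P(outcome | unexposed) = 49/1113 = 0.044025
Under exogeneity alone the bounds on PN are max{0,(p₁−p₀)/p₁} ≤ PN ≤ min{1,(1−p₀)/p₁}.
  lower = (p₁ − p₀)/p₁ = 0.049571 / 0.093596 ≈ 0.5296
  upper = min{1, (1 − p₀)/p₁} = 0.95597 / 0.093596 ≈ 10.2138 → capped at 1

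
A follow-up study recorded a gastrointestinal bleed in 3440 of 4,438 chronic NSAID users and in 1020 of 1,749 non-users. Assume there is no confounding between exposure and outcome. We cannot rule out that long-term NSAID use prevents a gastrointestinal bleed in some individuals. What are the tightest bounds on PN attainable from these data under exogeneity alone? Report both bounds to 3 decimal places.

0.248 ≤ PN ≤ 0.538

p₁ = P(outcome | exposed) = 3440/4438 = 0.77512
p₀ = P(outcome | unexposed) = 1020/1749 = 0.58319
Under exogeneity alone the bounds on PN are max{0,(p₁−p₀)/p₁} ≤ PN ≤ min{1,(1−p₀)/p₁}.
  lower = (p₁ − p₀)/p₁ = 0.19193 / 0.77512 ≈ 0.2476
  upper = min{1, (1 − p₀)/p₁} = 0.41681 / 0.77512 ≈ 0.5377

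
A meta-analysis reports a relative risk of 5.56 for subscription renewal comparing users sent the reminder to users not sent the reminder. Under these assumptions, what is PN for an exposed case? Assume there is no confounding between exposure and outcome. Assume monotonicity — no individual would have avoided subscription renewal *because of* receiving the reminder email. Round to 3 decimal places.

Under exogeneity and monotonicity, PN = (RR − 1) / RR = 1 − 1/RR.
PN = (5.56 − 1) / 5.56 = 4.56 / 5.56 ≈ 0.8201

PN ≈ 0.820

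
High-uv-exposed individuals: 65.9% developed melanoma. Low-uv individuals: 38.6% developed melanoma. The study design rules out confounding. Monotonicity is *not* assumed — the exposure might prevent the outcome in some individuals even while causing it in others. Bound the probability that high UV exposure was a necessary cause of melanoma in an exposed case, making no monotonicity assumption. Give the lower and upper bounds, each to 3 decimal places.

p₁ = 0.659, p₀ = 0.386.
Under exogeneity alone the bounds on PN are max{0,(p₁−p₀)/p₁} ≤ PN ≤ min{1,(1−p₀)/p₁}.
  lower = (p₁ − p₀)/p₁ = 0.273 / 0.659 ≈ 0.4143
  upper = min{1, (1 − p₀)/p₁} = 0.614 / 0.659 ≈ 0.9317

0.414 ≤ PN ≤ 0.932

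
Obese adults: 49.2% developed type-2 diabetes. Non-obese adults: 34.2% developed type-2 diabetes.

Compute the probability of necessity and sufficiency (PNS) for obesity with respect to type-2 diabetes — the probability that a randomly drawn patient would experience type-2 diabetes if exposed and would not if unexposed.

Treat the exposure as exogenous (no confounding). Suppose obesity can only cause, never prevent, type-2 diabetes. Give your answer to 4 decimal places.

p₁ = 0.492, p₀ = 0.342.
Under exogeneity and monotonicity, PNS = p₁ − p₀.
PNS = 0.492 − 0.342 = 0.15

PNS ≈ 0.1500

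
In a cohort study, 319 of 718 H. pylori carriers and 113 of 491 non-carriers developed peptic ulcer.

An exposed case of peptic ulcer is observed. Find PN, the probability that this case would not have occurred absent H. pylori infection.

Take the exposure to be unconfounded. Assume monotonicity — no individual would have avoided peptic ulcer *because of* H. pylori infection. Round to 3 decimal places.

p₁ = P(outcome | exposed) = 319/718 = 0.44429
p₀ = P(outcome | unexposed) = 113/491 = 0.23014
Under exogeneity and monotonicity, PN = (p₁ − p₀) / p₁.
PN = (0.44429 − 0.23014) / 0.44429 = 0.21415 / 0.44429 ≈ 0.4820

PN ≈ 0.482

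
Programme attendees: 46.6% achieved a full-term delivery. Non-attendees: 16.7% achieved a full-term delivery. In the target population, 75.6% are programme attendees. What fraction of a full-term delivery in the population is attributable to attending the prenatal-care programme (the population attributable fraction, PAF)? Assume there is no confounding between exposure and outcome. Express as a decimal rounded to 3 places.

p₁ = 0.466, p₀ = 0.167.
Overall risk P(Y=1) = π·p₁ + (1−π)·p₀ = 0.756×0.466 + 0.244×0.167 = 0.39304.
Under exogeneity, PAF = [P(Y=1) − p₀] / P(Y=1).
PAF = (0.39304 − 0.167) / 0.39304 ≈ 0.5751

PAF ≈ 0.575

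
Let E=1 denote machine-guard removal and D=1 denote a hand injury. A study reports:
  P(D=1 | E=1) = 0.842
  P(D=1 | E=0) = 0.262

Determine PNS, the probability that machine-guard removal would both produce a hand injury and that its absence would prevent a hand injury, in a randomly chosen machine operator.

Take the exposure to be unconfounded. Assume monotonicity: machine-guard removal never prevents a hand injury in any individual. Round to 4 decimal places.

PNS ≈ 0.5800

Let p₁ = 0.842, p₀ = 0.262.
Under exogeneity and monotonicity, PNS = p₁ − p₀.
PNS = 0.842 − 0.262 = 0.58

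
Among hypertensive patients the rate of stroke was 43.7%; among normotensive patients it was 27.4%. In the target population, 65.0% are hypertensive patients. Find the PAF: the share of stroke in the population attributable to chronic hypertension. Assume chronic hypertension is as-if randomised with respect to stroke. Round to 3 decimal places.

p₁ = 0.437, p₀ = 0.274.
Overall risk P(Y=1) = π·p₁ + (1−π)·p₀ = 0.65×0.437 + 0.35×0.274 = 0.37995.
Under exogeneity, PAF = [P(Y=1) − p₀] / P(Y=1).
PAF = (0.37995 − 0.274) / 0.37995 ≈ 0.2789

PAF ≈ 0.279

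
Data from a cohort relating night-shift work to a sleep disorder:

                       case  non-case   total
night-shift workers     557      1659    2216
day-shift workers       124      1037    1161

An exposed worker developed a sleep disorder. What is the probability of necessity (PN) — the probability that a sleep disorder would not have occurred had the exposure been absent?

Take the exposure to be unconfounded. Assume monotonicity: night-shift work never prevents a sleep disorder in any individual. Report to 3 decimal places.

p₁ = P(outcome | exposed) = 557/2216 = 0.25135
p₀ = P(outcome | unexposed) = 124/1161 = 0.1068
Under exogeneity and monotonicity, PN = (p₁ − p₀) / p₁.
PN = (0.25135 − 0.1068) / 0.25135 = 0.14455 / 0.25135 ≈ 0.5751

PN ≈ 0.575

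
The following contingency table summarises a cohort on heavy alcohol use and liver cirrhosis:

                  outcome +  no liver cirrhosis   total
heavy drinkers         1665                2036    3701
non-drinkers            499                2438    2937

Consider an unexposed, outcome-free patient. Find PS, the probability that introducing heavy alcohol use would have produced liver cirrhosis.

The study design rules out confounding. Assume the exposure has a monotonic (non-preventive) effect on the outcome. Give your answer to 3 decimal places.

p₁ = P(outcome | exposed) = 1665/3701 = 0.44988
p₀ = P(outcome | unexposed) = 499/2937 = 0.1699
Under exogeneity and monotonicity, PS = (p₁ − p₀)/(1 − p₀).
PS = (0.44988 − 0.1699) / 0.8301 ≈ 0.3373

PS ≈ 0.337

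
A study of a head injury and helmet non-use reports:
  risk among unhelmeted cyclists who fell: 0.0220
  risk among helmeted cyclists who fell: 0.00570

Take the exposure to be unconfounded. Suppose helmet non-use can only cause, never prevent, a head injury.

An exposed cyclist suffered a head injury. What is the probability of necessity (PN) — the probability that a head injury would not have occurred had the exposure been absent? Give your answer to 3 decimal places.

PN ≈ 0.741

Let p₁ = 0.022, p₀ = 0.0057.
Under exogeneity and monotonicity, PN = (p₁ − p₀) / p₁.
PN = (0.022 − 0.0057) / 0.022 = 0.0163 / 0.022 ≈ 0.7409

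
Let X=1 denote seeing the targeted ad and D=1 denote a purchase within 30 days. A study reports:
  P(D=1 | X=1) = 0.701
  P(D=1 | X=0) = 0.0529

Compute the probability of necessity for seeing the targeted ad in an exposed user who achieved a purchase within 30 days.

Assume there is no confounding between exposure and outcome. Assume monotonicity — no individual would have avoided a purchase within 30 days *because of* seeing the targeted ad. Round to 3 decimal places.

Let p₁ = 0.701, p₀ = 0.0529.
Under exogeneity and monotonicity, PN = (p₁ − p₀) / p₁.
PN = (0.701 − 0.0529) / 0.701 = 0.6481 / 0.701 ≈ 0.9245

PN ≈ 0.925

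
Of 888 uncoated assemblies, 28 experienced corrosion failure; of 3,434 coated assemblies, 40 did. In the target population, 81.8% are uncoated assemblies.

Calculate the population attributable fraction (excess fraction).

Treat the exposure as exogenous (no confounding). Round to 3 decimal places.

p₁ = P(outcome | exposed) = 28/888 = 0.031532
p₀ = P(outcome | unexposed) = 40/3434 = 0.011648
Overall risk P(Y=1) = π·p₁ + (1−π)·p₀ = 0.818×0.031532 + 0.182×0.011648 = 0.027913.
Under exogeneity, PAF = [P(Y=1) − p₀] / P(Y=1).
PAF = (0.027913 − 0.011648) / 0.027913 ≈ 0.5827

PAF ≈ 0.583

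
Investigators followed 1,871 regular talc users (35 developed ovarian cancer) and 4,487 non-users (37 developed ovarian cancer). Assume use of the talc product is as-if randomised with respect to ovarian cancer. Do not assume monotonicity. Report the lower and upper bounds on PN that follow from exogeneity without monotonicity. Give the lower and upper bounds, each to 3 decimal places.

p₁ = P(outcome | exposed) = 35/1871 = 0.018707
p₀ = P(outcome | unexposed) = 37/4487 = 0.008246
Under exogeneity alone the bounds on PN are max{0,(p₁−p₀)/p₁} ≤ PN ≤ min{1,(1−p₀)/p₁}.
  lower = (p₁ − p₀)/p₁ = 0.010461 / 0.018707 ≈ 0.5592
  upper = min{1, (1 − p₀)/p₁} = 0.99175 / 0.018707 ≈ 53.0163 → capped at 1

0.559 ≤ PN ≤ 1.000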